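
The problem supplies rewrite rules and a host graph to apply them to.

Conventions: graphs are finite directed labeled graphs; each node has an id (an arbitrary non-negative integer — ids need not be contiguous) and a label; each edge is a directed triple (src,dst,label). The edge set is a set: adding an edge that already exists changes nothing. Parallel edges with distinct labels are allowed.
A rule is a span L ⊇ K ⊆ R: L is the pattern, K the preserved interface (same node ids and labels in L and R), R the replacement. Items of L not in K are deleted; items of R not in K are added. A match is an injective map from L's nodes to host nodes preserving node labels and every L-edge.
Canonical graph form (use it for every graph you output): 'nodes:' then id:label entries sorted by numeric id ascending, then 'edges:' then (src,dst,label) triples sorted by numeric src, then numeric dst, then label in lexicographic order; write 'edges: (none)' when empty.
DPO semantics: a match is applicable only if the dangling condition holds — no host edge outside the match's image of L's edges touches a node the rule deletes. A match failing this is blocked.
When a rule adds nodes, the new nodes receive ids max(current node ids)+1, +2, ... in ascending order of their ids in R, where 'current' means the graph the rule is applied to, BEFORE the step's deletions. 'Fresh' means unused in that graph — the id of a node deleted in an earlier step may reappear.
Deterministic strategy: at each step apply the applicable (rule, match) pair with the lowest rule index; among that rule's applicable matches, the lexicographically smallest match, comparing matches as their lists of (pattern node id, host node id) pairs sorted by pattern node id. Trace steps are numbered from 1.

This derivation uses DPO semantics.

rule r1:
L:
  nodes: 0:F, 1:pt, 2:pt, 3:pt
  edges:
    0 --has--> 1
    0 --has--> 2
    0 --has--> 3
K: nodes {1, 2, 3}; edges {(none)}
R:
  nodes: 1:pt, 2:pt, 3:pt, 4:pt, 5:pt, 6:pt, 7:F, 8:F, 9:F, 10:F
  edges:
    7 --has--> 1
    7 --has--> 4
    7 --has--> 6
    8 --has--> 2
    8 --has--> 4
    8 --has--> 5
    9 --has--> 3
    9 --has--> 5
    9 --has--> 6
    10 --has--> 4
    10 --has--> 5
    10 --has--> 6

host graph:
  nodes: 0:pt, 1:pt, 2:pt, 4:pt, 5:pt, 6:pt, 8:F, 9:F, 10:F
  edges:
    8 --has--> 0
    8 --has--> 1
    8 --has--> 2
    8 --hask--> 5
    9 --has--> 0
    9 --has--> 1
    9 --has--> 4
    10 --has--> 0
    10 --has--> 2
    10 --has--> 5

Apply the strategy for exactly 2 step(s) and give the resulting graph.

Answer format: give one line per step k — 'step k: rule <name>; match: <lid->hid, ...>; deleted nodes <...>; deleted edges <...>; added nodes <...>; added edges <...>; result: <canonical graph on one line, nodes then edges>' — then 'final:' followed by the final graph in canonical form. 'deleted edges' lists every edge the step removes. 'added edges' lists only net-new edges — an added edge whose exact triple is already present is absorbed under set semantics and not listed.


step 1: rule r1; match: 0->9, 1->0, 2->1, 3->4; deleted nodes 9; deleted edges (9,0,has); (9,1,has); (9,4,has); added nodes 11, 12, 13, 14, 15, 16, 17; added edges (14,0,has); (14,11,has); (14,13,has); (15,1,has); (15,11,has); (15,12,has); (16,4,has); (16,12,has); (16,13,has); (17,11,has); (17,12,has); (17,13,has); result: nodes: 0:pt, 1:pt, 2:pt, 4:pt, 5:pt, 6:pt, 8:F, 10:F, 11:pt, 12:pt, 13:pt, 14:F, 15:F, 16:F, 17:F edges: (8,0,has); (8,1,has); (8,2,has); (8,5,hask); (10,0,has); (10,2,has); (10,5,has); (14,0,has); (14,11,has); (14,13,has); (15,1,has); (15,11,has); (15,12,has); (16,4,has); (16,12,has); (16,13,has); (17,11,has); (17,12,has); (17,13,has)
step 2: rule r1; match: 0->10, 1->0, 2->2, 3->5; deleted nodes 10; deleted edges (10,0,has); (10,2,has); (10,5,has); added nodes 18, 19, 20, 21, 22, 23, 24; added edges (21,0,has); (21,18,has); (21,20,has); (22,2,has); (22,18,has); (22,19,has); (23,5,has); (23,19,has); (23,20,has); (24,18,has); (24,19,has); (24,20,has); result: nodes: 0:pt, 1:pt, 2:pt, 4:pt, 5:pt, 6:pt, 8:F, 11:pt, 12:pt, 13:pt, 14:F, 15:F, 16:F, 17:F, 18:pt, 19:pt, 20:pt, 21:F, 22:F, 23:F, 24:F edges: (8,0,has); (8,1,has); (8,2,has); (8,5,hask); (14,0,has); (14,11,has); (14,13,has); (15,1,has); (15,11,has); (15,12,has); (16,4,has); (16,12,has); (16,13,has); (17,11,has); (17,12,has); (17,13,has); (21,0,has); (21,18,has); (21,20,has); (22,2,has); (22,18,has); (22,19,has); (23,5,has); (23,19,has); (23,20,has); (24,18,has); (24,19,has); (24,20,has)
final:
nodes: 0:pt, 1:pt, 2:pt, 4:pt, 5:pt, 6:pt, 8:F, 11:pt, 12:pt, 13:pt, 14:F, 15:F, 16:F, 17:F, 18:pt, 19:pt, 20:pt, 21:F, 22:F, 23:F, 24:F
edges: (8,0,has); (8,1,has); (8,2,has); (8,5,hask); (14,0,has); (14,11,has); (14,13,has); (15,1,has); (15,11,has); (15,12,has); (16,4,has); (16,12,has); (16,13,has); (17,11,has); (17,12,has); (17,13,has); (21,0,has); (21,18,has); (21,20,has); (22,2,has); (22,18,has); (22,19,has); (23,5,has); (23,19,has); (23,20,has); (24,18,has); (24,19,has); (24,20,has)


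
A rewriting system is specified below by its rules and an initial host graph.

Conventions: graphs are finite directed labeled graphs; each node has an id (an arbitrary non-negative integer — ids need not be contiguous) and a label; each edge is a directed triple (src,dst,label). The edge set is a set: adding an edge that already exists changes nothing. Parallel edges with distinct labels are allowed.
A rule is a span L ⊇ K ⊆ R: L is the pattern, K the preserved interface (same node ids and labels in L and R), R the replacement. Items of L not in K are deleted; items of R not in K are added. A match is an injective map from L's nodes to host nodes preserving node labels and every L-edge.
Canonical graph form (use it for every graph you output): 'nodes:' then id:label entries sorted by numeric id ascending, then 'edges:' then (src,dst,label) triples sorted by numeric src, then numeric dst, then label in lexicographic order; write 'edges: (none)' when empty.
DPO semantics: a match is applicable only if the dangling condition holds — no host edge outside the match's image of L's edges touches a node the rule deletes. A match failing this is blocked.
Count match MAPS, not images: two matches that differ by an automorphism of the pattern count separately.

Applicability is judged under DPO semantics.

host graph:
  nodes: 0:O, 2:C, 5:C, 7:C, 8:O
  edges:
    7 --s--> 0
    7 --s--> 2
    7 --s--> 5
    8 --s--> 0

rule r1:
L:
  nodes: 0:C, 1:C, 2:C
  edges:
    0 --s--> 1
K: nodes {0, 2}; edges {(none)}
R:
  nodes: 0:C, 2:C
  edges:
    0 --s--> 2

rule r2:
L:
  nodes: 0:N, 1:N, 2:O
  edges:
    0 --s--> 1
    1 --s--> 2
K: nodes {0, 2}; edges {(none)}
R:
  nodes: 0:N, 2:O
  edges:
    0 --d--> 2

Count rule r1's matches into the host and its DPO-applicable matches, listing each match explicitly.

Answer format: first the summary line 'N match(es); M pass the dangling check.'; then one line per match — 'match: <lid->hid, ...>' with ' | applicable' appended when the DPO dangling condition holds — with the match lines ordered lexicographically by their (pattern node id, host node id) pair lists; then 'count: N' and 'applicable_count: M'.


2 match(es); 2 pass the dangling check.
match: 0->7, 1->2, 2->5 | applicable
match: 0->7, 1->5, 2->2 | applicable
count: 2
applicable_count: 2


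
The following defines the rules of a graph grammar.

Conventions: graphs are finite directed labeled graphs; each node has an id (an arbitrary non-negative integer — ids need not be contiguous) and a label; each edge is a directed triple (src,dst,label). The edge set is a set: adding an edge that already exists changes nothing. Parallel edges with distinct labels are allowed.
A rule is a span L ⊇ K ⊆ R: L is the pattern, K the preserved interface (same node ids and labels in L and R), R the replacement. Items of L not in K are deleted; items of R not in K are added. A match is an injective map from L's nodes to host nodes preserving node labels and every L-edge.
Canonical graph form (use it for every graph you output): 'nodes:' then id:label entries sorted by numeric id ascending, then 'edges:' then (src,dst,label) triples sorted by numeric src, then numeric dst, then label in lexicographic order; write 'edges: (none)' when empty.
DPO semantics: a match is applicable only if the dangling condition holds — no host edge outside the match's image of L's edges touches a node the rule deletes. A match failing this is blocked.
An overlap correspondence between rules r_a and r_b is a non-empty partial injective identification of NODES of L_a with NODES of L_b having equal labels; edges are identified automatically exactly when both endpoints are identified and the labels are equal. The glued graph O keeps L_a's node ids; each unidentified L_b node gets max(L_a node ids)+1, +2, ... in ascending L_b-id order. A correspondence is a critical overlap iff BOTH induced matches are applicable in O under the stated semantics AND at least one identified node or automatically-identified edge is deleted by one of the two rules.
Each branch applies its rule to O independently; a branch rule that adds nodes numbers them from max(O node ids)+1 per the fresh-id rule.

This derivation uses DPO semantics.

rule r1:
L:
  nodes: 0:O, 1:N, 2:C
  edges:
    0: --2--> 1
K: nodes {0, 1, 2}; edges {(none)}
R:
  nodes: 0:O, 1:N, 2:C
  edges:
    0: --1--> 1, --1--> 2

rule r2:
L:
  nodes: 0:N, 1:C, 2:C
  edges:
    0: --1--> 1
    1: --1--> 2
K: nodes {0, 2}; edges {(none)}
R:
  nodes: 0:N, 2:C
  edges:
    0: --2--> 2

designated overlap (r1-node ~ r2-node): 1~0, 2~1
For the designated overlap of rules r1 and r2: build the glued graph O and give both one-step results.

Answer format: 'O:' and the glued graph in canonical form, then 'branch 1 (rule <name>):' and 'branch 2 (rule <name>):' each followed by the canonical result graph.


O:
nodes: 0:O, 1:N, 2:C, 3:C
edges: (0,1,2); (1,2,1); (2,3,1)
branch 1 (rule r1):
nodes: 0:O, 1:N, 2:C, 3:C
edges: (0,1,1); (0,2,1); (1,2,1); (2,3,1)
branch 2 (rule r2):
nodes: 0:O, 1:N, 3:C
edges: (0,1,2); (1,3,2)


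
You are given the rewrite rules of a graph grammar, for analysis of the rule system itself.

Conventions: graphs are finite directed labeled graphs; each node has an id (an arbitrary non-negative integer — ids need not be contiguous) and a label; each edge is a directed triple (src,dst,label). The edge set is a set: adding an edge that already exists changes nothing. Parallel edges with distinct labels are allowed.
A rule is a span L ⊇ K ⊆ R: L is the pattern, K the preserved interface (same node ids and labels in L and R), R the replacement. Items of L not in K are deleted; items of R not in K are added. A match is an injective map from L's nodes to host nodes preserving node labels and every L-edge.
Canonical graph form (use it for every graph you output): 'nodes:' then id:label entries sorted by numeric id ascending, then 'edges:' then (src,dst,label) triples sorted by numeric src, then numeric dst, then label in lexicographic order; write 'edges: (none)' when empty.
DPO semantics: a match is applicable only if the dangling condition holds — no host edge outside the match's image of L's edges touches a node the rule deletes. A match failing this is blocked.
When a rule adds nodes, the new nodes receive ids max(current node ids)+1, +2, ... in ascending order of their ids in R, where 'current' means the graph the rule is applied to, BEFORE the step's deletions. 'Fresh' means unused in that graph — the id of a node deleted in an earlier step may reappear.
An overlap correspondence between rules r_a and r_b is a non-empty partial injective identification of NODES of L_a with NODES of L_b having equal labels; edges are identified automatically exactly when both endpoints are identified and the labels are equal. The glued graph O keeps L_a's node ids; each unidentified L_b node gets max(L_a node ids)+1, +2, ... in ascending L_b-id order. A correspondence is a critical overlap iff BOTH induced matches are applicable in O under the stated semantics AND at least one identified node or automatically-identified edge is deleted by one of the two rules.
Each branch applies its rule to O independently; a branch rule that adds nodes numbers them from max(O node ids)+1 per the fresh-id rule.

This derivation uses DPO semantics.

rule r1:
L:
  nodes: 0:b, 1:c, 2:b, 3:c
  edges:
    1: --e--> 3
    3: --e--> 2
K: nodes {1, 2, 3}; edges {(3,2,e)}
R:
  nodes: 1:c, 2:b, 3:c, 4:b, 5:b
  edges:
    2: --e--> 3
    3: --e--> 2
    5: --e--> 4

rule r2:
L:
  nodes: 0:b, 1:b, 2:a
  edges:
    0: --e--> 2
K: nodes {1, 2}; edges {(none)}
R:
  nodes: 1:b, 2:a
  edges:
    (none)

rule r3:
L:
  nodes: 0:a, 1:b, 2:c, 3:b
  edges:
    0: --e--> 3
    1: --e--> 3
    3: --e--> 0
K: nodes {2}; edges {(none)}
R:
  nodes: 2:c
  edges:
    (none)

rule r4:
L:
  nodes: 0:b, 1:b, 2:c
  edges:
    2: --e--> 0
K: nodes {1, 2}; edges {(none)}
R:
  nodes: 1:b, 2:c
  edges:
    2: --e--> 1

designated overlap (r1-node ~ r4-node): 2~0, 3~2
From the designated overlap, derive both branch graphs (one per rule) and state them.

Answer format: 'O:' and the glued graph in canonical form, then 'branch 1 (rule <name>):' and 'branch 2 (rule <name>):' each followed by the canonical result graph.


O:
nodes: 0:b, 1:c, 2:b, 3:c, 4:b
edges: (1,3,e); (3,2,e)
branch 1 (rule r1):
nodes: 1:c, 2:b, 3:c, 4:b, 5:b, 6:b
edges: (2,3,e); (3,2,e); (6,5,e)
branch 2 (rule r4):
nodes: 0:b, 1:c, 3:c, 4:b
edges: (1,3,e); (3,4,e)


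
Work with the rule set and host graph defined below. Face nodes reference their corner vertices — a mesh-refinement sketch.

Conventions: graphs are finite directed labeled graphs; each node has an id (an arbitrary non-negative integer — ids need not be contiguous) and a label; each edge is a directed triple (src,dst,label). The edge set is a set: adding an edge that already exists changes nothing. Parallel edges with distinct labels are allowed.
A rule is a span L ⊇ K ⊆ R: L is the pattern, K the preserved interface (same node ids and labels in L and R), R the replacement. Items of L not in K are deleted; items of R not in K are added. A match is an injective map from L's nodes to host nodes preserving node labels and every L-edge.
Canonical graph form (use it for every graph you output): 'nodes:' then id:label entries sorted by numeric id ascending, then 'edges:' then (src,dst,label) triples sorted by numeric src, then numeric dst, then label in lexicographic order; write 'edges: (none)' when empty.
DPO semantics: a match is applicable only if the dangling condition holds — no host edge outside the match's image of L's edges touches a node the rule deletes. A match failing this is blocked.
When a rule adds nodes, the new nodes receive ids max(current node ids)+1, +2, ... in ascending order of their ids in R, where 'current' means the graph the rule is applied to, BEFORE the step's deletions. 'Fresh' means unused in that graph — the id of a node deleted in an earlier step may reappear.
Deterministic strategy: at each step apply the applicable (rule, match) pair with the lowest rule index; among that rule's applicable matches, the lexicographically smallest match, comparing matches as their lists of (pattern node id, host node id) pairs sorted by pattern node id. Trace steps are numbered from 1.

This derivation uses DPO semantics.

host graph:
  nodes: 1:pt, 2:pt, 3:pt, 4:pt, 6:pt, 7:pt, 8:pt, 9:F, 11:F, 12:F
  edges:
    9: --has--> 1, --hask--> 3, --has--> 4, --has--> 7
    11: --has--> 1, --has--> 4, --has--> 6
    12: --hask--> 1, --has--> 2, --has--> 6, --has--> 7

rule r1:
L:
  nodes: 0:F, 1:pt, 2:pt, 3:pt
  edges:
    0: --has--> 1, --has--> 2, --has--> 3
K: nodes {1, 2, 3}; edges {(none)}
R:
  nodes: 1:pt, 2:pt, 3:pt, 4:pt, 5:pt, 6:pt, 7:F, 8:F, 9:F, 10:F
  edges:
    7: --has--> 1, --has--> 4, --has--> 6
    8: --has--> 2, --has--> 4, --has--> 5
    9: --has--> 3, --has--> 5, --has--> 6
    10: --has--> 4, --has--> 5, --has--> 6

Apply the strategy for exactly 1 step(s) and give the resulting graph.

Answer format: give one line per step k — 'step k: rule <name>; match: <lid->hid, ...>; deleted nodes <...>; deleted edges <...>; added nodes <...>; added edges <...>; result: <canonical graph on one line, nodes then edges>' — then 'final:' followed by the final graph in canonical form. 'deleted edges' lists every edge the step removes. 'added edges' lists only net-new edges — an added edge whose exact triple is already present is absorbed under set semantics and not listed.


step 1: rule r1; match: 0->11, 1->1, 2->4, 3->6; deleted nodes 11; deleted edges (11,1,has); (11,4,has); (11,6,has); added nodes 13, 14, 15, 16, 17, 18, 19; added edges (16,1,has); (16,13,has); (16,15,has); (17,4,has); (17,13,has); (17,14,has); (18,6,has); (18,14,has); (18,15,has); (19,13,has); (19,14,has); (19,15,has); result: nodes: 1:pt, 2:pt, 3:pt, 4:pt, 6:pt, 7:pt, 8:pt, 9:F, 12:F, 13:pt, 14:pt, 15:pt, 16:F, 17:F, 18:F, 19:F edges: (9,1,has); (9,3,hask); (9,4,has); (9,7,has); (12,1,hask); (12,2,has); (12,6,has); (12,7,has); (16,1,has); (16,13,has); (16,15,has); (17,4,has); (17,13,has); (17,14,has); (18,6,has); (18,14,has); (18,15,has); (19,13,has); (19,14,has); (19,15,has)
final:
nodes: 1:pt, 2:pt, 3:pt, 4:pt, 6:pt, 7:pt, 8:pt, 9:F, 12:F, 13:pt, 14:pt, 15:pt, 16:F, 17:F, 18:F, 19:F
edges: (9,1,has); (9,3,hask); (9,4,has); (9,7,has); (12,1,hask); (12,2,has); (12,6,has); (12,7,has); (16,1,has); (16,13,has); (16,15,has); (17,4,has); (17,13,has); (17,14,has); (18,6,has); (18,14,has); (18,15,has); (19,13,has); (19,14,has); (19,15,has)


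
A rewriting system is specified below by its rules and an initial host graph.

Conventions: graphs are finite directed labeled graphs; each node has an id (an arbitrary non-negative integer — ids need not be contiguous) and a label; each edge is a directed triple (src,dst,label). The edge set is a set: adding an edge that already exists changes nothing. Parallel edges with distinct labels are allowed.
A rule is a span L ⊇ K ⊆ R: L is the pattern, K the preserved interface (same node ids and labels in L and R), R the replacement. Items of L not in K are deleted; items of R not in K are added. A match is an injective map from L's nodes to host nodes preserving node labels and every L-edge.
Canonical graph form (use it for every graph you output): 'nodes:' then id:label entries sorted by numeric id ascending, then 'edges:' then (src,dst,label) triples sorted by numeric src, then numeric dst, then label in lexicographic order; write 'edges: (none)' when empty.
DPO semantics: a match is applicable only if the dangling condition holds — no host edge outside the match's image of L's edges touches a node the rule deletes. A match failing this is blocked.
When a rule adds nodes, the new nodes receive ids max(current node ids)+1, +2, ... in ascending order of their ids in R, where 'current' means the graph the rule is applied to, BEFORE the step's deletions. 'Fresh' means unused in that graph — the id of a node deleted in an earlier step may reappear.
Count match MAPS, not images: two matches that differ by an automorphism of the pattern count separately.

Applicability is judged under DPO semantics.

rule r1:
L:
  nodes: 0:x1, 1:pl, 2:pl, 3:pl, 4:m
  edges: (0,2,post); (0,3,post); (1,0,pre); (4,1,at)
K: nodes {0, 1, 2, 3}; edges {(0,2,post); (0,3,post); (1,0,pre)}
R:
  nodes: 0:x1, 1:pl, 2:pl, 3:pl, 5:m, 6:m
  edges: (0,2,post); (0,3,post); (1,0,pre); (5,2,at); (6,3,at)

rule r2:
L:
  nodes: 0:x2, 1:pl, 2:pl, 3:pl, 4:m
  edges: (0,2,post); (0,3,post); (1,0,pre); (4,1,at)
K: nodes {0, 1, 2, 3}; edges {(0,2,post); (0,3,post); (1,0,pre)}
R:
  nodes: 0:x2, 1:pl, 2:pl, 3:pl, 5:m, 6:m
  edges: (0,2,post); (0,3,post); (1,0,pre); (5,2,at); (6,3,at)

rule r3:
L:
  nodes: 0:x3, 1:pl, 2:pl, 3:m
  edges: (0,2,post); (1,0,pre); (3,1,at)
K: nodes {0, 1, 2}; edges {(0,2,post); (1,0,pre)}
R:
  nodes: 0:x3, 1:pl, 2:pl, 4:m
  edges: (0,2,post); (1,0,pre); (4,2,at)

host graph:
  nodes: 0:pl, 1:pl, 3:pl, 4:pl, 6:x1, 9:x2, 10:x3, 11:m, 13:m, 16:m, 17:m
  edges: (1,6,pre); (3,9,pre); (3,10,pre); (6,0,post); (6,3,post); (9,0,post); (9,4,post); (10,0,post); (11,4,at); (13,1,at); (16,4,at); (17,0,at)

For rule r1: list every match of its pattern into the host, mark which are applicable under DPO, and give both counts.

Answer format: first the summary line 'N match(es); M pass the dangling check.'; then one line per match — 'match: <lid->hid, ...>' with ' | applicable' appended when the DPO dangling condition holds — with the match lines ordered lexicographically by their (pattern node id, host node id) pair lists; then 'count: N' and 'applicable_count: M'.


2 match(es); 2 pass the dangling check.
match: 0->6, 1->1, 2->0, 3->3, 4->13 | applicable
match: 0->6, 1->1, 2->3, 3->0, 4->13 | applicable
count: 2
applicable_count: 2


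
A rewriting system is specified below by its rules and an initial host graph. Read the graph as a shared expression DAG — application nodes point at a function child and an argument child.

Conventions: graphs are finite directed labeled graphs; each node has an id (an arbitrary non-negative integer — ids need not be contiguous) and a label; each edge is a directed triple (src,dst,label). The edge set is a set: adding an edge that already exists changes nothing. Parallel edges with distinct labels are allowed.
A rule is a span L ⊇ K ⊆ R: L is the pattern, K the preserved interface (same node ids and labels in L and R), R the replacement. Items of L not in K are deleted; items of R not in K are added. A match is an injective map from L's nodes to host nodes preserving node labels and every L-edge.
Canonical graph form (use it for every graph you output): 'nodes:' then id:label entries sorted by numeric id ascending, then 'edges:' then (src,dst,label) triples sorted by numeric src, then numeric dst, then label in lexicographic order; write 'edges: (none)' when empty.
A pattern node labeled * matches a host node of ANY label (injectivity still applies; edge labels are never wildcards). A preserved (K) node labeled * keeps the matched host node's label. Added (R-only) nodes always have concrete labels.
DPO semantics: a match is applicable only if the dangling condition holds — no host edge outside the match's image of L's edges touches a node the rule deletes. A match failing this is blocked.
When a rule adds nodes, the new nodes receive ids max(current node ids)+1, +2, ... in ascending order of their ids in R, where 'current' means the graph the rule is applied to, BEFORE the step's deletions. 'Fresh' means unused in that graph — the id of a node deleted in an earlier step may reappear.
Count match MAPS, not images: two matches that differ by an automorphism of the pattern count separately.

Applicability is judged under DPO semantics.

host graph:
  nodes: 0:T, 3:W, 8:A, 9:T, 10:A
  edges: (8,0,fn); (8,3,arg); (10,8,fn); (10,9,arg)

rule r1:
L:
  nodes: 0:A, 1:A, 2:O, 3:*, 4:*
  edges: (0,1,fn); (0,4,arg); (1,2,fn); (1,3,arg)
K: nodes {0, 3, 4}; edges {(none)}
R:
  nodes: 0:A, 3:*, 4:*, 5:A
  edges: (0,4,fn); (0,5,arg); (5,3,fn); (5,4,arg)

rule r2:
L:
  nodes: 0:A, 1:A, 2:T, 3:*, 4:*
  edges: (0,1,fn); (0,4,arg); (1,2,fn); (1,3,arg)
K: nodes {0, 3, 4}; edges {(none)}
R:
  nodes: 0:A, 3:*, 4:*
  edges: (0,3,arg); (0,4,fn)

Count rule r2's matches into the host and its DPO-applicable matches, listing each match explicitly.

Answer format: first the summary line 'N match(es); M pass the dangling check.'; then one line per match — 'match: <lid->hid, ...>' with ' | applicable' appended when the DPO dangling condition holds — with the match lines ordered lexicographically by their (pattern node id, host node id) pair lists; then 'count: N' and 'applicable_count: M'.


1 match(es); 1 pass the dangling check.
match: 0->10, 1->8, 2->0, 3->3, 4->9 | applicable
count: 1
applicable_count: 1


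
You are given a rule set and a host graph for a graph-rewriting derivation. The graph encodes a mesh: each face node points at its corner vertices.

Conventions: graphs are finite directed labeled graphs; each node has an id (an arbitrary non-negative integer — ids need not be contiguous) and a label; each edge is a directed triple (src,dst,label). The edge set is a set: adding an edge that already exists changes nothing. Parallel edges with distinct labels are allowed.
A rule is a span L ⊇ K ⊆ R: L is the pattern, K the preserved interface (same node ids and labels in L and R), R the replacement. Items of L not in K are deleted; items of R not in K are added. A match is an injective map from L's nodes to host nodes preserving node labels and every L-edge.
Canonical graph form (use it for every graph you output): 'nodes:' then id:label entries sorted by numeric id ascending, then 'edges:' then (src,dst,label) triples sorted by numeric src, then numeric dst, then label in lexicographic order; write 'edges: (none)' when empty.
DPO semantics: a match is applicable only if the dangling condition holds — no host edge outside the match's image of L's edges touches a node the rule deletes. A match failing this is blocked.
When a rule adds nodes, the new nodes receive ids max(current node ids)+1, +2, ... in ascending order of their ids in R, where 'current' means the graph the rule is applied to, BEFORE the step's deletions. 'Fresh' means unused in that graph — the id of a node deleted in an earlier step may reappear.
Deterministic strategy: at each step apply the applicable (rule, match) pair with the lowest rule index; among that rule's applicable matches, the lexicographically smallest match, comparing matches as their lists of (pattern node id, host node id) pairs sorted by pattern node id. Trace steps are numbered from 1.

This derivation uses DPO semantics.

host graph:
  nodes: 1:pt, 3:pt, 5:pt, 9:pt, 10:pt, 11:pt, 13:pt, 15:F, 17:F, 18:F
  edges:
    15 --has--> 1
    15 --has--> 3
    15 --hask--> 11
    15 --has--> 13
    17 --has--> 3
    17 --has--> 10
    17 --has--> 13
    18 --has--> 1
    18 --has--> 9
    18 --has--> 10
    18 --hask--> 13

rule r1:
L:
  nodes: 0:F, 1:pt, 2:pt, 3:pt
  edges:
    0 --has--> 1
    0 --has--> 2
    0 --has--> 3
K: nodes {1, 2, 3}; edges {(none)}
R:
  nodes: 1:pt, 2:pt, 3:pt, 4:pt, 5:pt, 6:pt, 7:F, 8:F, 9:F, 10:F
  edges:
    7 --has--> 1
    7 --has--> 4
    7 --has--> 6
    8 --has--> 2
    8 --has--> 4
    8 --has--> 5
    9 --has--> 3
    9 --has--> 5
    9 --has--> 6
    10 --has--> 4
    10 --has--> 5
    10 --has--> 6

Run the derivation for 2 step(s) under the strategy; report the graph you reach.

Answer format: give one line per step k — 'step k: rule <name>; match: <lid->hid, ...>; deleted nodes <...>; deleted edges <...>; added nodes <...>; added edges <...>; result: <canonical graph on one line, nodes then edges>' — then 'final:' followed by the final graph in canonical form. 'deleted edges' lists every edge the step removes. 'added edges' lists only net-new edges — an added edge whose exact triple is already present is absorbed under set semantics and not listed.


step 1: rule r1; match: 0->17, 1->3, 2->10, 3->13; deleted nodes 17; deleted edges (17,3,has); (17,10,has); (17,13,has); added nodes 19, 20, 21, 22, 23, 24, 25; added edges (22,3,has); (22,19,has); (22,21,has); (23,10,has); (23,19,has); (23,20,has); (24,13,has); (24,20,has); (24,21,has); (25,19,has); (25,20,has); (25,21,has); result: nodes: 1:pt, 3:pt, 5:pt, 9:pt, 10:pt, 11:pt, 13:pt, 15:F, 18:F, 19:pt, 20:pt, 21:pt, 22:F, 23:F, 24:F, 25:F edges: (15,1,has); (15,3,has); (15,11,hask); (15,13,has); (18,1,has); (18,9,has); (18,10,has); (18,13,hask); (22,3,has); (22,19,has); (22,21,has); (23,10,has); (23,19,has); (23,20,has); (24,13,has); (24,20,has); (24,21,has); (25,19,has); (25,20,has); (25,21,has)
step 2: rule r1; match: 0->22, 1->3, 2->19, 3->21; deleted nodes 22; deleted edges (22,3,has); (22,19,has); (22,21,has); added nodes 26, 27, 28, 29, 30, 31, 32; added edges (29,3,has); (29,26,has); (29,28,has); (30,19,has); (30,26,has); (30,27,has); (31,21,has); (31,27,has); (31,28,has); (32,26,has); (32,27,has); (32,28,has); result: nodes: 1:pt, 3:pt, 5:pt, 9:pt, 10:pt, 11:pt, 13:pt, 15:F, 18:F, 19:pt, 20:pt, 21:pt, 23:F, 24:F, 25:F, 26:pt, 27:pt, 28:pt, 29:F, 30:F, 31:F, 32:F edges: (15,1,has); (15,3,has); (15,11,hask); (15,13,has); (18,1,has); (18,9,has); (18,10,has); (18,13,hask); (23,10,has); (23,19,has); (23,20,has); (24,13,has); (24,20,has); (24,21,has); (25,19,has); (25,20,has); (25,21,has); (29,3,has); (29,26,has); (29,28,has); (30,19,has); (30,26,has); (30,27,has); (31,21,has); (31,27,has); (31,28,has); (32,26,has); (32,27,has); (32,28,has)
final:
nodes: 1:pt, 3:pt, 5:pt, 9:pt, 10:pt, 11:pt, 13:pt, 15:F, 18:F, 19:pt, 20:pt, 21:pt, 23:F, 24:F, 25:F, 26:pt, 27:pt, 28:pt, 29:F, 30:F, 31:F, 32:F
edges: (15,1,has); (15,3,has); (15,11,hask); (15,13,has); (18,1,has); (18,9,has); (18,10,has); (18,13,hask); (23,10,has); (23,19,has); (23,20,has); (24,13,has); (24,20,has); (24,21,has); (25,19,has); (25,20,has); (25,21,has); (29,3,has); (29,26,has); (29,28,has); (30,19,has); (30,26,has); (30,27,has); (31,21,has); (31,27,has); (31,28,has); (32,26,has); (32,27,has); (32,28,has)


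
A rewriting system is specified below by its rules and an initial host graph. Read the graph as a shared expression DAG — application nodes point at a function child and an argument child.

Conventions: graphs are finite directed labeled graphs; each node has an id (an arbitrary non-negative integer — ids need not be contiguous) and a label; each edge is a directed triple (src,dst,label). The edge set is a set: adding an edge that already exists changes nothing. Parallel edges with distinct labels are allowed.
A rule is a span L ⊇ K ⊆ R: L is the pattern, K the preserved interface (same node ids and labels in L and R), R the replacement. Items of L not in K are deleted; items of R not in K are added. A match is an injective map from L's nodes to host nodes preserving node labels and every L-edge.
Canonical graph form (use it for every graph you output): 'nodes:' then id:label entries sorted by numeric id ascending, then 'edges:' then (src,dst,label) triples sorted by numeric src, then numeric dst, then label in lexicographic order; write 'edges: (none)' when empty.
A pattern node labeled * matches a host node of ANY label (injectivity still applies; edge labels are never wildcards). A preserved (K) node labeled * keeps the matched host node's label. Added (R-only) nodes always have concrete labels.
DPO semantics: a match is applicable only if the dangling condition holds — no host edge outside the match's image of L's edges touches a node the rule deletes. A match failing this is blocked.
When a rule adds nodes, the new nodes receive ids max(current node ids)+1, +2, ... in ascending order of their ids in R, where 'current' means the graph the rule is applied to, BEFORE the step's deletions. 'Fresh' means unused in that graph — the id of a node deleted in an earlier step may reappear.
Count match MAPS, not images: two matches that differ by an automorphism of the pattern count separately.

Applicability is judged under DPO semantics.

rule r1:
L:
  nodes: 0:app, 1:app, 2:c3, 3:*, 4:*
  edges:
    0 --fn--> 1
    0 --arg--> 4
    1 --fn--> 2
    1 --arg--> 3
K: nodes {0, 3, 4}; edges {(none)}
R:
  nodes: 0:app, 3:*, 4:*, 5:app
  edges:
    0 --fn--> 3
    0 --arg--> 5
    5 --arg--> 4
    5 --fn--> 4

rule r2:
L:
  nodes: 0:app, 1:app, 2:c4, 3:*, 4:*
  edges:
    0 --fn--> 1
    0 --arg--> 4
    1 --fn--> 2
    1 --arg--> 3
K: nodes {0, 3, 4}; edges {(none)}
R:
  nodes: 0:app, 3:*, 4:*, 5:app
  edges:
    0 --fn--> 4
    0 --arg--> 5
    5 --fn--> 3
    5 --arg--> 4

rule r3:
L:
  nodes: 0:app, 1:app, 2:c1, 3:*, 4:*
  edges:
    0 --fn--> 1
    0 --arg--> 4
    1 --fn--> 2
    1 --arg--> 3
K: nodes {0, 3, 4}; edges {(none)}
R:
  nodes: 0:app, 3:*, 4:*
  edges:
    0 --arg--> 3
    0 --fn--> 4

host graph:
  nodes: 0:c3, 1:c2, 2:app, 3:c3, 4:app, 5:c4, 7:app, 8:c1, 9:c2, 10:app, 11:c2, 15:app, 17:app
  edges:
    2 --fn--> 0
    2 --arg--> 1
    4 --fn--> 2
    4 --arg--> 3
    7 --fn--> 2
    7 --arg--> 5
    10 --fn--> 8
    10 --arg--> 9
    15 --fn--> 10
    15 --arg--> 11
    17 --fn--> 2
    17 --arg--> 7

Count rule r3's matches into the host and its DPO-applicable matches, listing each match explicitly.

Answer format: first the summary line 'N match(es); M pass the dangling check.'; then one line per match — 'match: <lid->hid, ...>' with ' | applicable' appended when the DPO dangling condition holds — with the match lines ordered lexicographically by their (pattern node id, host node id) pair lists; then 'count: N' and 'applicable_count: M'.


1 match(es); 1 pass the dangling check.
match: 0->15, 1->10, 2->8, 3->9, 4->11 | applicable
count: 1
applicable_count: 1


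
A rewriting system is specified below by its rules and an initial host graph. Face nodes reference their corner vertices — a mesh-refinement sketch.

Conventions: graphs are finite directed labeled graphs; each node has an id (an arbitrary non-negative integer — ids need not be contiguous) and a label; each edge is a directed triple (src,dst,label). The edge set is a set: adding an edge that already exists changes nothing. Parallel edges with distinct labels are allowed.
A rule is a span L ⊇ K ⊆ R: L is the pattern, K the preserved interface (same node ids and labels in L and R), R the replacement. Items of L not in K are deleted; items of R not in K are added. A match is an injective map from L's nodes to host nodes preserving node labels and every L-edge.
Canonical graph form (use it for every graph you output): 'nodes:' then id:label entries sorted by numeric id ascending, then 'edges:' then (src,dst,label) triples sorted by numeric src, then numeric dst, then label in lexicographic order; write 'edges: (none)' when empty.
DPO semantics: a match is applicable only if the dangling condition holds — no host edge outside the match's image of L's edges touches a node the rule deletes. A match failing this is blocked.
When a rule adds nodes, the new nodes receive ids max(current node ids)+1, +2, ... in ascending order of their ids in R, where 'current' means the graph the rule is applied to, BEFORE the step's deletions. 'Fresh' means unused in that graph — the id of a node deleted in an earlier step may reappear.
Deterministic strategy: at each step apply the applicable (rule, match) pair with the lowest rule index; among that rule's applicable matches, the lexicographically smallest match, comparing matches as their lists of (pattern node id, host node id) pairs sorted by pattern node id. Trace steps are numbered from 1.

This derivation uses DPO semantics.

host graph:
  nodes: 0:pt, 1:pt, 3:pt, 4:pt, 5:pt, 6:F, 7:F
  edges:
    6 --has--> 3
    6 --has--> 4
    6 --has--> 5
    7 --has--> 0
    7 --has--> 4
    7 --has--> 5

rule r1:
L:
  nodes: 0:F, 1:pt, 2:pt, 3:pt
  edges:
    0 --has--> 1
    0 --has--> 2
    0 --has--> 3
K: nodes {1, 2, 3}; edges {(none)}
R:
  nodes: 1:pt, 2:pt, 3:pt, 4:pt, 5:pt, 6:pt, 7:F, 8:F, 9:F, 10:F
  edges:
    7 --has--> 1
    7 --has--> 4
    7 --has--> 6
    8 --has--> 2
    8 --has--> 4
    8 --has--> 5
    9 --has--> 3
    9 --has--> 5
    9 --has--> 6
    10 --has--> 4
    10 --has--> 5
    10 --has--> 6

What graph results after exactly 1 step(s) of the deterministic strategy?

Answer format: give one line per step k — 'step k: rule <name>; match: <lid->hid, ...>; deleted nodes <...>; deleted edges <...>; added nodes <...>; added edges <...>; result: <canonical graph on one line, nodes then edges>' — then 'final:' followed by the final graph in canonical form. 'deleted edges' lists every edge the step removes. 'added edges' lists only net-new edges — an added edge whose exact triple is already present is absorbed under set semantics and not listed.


step 1: rule r1; match: 0->6, 1->3, 2->4, 3->5; deleted nodes 6; deleted edges (6,3,has); (6,4,has); (6,5,has); added nodes 8, 9, 10, 11, 12, 13, 14; added edges (11,3,has); (11,8,has); (11,10,has); (12,4,has); (12,8,has); (12,9,has); (13,5,has); (13,9,has); (13,10,has); (14,8,has); (14,9,has); (14,10,has); result: nodes: 0:pt, 1:pt, 3:pt, 4:pt, 5:pt, 7:F, 8:pt, 9:pt, 10:pt, 11:F, 12:F, 13:F, 14:F edges: (7,0,has); (7,4,has); (7,5,has); (11,3,has); (11,8,has); (11,10,has); (12,4,has); (12,8,has); (12,9,has); (13,5,has); (13,9,has); (13,10,has); (14,8,has); (14,9,has); (14,10,has)
final:
nodes: 0:pt, 1:pt, 3:pt, 4:pt, 5:pt, 7:F, 8:pt, 9:pt, 10:pt, 11:F, 12:F, 13:F, 14:F
edges: (7,0,has); (7,4,has); (7,5,has); (11,3,has); (11,8,has); (11,10,has); (12,4,has); (12,8,has); (12,9,has); (13,5,has); (13,9,has); (13,10,has); (14,8,has); (14,9,has); (14,10,has)


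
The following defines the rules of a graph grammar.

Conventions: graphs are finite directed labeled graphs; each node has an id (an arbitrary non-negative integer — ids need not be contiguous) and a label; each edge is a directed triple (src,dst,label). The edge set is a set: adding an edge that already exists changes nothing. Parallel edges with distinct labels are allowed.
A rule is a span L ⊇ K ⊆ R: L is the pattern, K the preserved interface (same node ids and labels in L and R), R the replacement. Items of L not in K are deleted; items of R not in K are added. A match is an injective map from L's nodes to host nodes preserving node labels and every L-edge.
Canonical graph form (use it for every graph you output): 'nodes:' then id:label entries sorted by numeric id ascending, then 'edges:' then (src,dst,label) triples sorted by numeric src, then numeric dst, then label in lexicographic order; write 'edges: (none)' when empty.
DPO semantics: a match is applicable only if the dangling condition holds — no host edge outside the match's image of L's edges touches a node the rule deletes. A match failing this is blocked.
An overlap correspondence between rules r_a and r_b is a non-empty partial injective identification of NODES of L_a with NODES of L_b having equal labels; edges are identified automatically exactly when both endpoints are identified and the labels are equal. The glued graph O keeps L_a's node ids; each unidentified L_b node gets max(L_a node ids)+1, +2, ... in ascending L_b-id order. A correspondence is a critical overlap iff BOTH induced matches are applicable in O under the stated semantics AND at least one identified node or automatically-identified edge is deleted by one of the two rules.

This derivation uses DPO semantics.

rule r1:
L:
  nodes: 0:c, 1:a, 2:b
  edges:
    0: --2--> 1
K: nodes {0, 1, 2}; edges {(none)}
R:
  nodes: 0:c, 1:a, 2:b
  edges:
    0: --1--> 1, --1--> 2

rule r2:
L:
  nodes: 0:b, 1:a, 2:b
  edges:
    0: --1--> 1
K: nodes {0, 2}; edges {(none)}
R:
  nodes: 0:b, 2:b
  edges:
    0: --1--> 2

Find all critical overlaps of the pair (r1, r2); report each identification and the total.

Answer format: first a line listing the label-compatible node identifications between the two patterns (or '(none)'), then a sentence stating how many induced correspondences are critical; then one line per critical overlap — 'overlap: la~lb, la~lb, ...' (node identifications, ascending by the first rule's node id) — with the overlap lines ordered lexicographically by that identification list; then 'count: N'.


label-compatible node identifications between L(r1) and L(r2): 1~1, 2~0, 2~2
0 of the induced correspondences are critical overlaps of r1 and r2.
count: 0


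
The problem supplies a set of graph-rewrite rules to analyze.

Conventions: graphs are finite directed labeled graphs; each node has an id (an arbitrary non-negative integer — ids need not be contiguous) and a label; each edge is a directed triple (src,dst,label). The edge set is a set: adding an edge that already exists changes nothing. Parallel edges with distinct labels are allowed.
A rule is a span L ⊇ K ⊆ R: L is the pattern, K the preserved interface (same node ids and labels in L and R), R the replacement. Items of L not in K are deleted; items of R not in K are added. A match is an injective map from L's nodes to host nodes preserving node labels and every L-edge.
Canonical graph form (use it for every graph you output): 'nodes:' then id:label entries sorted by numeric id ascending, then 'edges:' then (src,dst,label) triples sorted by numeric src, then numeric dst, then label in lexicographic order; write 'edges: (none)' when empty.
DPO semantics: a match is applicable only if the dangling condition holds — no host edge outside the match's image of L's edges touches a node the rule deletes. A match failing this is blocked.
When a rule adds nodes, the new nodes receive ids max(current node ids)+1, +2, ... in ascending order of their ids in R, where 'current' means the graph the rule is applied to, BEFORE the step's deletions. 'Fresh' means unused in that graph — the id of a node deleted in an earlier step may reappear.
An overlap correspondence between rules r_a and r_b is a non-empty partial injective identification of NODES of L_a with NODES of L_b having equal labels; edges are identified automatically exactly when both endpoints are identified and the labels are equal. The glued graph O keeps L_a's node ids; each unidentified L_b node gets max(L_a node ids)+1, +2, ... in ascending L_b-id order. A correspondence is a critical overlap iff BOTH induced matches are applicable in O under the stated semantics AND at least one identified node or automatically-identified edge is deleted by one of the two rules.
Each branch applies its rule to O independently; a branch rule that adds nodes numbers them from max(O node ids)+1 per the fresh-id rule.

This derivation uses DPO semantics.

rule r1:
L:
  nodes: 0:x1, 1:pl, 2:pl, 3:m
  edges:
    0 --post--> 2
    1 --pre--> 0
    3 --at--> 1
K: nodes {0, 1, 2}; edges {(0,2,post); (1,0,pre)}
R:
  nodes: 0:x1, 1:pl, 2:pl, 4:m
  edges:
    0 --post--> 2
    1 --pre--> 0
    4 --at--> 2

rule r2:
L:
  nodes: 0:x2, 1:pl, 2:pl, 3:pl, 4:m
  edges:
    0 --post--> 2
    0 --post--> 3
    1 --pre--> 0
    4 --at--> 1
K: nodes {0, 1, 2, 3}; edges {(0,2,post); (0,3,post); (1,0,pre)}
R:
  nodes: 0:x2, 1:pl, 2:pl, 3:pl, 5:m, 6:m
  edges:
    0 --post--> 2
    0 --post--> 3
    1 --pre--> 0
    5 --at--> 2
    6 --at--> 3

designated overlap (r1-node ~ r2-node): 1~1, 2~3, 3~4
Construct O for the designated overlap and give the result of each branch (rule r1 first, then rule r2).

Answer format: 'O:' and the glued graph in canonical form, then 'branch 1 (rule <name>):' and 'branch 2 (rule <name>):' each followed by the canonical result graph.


O:
nodes: 0:x1, 1:pl, 2:pl, 3:m, 4:x2, 5:pl
edges: (0,2,post); (1,0,pre); (1,4,pre); (3,1,at); (4,2,post); (4,5,post)
branch 1 (rule r1):
nodes: 0:x1, 1:pl, 2:pl, 4:x2, 5:pl, 6:m
edges: (0,2,post); (1,0,pre); (1,4,pre); (4,2,post); (4,5,post); (6,2,at)
branch 2 (rule r2):
nodes: 0:x1, 1:pl, 2:pl, 4:x2, 5:pl, 6:m, 7:m
edges: (0,2,post); (1,0,pre); (1,4,pre); (4,2,post); (4,5,post); (6,5,at); (7,2,at)
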